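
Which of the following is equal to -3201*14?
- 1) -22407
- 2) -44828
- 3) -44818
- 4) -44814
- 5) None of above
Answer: 4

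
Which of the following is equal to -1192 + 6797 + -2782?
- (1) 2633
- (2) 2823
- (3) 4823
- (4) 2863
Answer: 2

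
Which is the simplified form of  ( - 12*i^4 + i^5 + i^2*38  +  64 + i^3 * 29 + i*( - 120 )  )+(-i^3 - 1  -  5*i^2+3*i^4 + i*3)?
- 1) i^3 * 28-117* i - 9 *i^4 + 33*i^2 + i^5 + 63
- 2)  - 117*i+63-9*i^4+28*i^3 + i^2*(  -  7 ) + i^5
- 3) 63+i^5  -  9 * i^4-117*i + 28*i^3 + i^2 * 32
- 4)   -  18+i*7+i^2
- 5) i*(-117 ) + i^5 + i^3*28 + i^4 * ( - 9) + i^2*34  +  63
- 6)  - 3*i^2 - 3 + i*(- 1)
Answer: 1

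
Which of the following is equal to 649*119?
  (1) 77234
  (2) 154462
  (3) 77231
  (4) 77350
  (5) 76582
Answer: 3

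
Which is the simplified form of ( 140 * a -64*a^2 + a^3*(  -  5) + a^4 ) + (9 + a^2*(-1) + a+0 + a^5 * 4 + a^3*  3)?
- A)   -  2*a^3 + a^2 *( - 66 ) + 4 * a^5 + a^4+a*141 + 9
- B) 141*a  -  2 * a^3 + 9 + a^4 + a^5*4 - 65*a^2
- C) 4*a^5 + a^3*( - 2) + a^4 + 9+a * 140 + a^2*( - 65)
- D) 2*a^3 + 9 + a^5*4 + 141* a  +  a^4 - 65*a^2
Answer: B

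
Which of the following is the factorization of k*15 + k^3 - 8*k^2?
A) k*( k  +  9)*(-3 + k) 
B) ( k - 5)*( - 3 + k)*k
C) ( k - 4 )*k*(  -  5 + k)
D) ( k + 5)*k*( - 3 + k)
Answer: B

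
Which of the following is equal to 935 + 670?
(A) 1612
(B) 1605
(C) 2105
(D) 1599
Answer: B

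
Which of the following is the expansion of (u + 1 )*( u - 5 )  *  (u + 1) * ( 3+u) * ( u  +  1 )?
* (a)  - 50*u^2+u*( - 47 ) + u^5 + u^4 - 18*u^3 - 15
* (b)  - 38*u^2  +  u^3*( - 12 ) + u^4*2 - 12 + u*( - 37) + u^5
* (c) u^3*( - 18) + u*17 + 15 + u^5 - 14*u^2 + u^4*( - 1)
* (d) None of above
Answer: a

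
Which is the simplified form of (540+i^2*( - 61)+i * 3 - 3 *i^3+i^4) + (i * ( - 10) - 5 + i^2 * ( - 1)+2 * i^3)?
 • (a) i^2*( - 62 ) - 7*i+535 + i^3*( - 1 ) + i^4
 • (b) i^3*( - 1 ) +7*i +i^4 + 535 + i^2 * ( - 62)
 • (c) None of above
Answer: a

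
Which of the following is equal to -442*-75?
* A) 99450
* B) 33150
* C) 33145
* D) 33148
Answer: B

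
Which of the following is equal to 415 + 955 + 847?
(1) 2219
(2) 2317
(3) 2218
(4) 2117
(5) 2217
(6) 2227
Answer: 5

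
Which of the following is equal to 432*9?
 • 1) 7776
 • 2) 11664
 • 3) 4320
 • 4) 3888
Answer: 4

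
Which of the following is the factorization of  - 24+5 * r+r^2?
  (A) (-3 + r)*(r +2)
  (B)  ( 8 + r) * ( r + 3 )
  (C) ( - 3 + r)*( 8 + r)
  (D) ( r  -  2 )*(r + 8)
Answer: C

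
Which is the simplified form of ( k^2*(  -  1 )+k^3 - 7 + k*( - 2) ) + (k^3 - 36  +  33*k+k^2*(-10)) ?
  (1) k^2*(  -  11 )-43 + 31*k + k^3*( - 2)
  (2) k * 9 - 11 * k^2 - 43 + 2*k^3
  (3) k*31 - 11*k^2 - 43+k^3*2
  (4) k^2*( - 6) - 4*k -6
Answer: 3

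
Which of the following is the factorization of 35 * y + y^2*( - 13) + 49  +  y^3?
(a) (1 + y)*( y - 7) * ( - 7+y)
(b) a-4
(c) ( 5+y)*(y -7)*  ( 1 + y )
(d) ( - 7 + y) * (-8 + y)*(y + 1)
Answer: a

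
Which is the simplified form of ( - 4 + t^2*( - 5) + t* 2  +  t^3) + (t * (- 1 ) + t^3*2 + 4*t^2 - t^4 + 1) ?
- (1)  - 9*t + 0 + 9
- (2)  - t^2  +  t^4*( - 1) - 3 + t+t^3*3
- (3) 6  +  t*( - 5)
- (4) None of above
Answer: 2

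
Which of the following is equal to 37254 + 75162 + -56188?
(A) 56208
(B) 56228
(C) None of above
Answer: B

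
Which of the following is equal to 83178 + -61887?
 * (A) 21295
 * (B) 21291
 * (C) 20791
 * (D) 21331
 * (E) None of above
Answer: B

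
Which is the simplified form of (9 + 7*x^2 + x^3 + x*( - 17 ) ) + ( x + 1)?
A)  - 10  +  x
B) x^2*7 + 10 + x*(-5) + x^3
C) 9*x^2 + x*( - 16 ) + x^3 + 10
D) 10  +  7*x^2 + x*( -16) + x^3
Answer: D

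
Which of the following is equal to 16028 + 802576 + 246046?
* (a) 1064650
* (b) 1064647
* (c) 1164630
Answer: a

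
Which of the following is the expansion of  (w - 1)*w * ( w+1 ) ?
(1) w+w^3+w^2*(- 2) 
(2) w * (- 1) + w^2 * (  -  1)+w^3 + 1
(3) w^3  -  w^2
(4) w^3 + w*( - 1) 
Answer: 4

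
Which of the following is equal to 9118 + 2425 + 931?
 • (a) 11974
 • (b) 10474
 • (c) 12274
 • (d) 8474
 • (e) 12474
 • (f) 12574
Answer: e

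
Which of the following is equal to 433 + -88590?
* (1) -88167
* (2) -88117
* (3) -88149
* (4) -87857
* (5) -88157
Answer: 5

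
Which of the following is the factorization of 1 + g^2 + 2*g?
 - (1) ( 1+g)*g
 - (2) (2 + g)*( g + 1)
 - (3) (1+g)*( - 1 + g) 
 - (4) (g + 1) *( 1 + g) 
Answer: 4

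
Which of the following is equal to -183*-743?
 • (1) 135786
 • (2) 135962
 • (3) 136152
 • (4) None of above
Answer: 4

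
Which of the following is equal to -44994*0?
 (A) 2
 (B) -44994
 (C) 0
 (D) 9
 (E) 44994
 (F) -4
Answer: C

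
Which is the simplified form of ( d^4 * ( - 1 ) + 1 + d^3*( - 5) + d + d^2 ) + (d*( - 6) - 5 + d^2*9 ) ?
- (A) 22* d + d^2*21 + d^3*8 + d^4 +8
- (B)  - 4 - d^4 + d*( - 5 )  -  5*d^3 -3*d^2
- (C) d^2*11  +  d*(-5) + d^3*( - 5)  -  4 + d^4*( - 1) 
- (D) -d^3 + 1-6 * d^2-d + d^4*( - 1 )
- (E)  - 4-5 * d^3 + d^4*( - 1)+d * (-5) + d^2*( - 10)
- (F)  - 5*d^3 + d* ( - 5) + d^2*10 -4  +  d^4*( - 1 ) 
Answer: F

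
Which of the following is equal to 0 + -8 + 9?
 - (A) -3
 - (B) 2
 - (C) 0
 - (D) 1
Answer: D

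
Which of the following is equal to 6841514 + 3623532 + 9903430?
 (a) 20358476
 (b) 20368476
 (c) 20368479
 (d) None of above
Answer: b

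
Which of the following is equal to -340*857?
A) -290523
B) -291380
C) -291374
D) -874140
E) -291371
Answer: B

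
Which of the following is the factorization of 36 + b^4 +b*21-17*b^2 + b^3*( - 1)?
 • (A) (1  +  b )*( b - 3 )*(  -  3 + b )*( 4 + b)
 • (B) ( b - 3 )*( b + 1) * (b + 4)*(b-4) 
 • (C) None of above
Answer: A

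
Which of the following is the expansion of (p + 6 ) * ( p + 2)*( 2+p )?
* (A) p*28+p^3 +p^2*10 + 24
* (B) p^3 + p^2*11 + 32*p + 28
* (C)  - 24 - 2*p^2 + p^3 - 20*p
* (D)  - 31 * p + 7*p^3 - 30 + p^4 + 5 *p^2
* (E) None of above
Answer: A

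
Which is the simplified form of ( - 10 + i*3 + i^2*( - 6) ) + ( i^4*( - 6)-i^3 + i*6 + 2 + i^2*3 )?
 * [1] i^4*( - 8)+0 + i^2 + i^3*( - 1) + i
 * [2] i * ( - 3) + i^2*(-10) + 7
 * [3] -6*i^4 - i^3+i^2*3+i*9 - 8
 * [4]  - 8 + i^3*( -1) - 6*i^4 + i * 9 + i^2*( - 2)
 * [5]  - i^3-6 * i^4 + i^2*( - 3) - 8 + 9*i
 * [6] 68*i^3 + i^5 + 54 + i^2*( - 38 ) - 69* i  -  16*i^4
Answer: 5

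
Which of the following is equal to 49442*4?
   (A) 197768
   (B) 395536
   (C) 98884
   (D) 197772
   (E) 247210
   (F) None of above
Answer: A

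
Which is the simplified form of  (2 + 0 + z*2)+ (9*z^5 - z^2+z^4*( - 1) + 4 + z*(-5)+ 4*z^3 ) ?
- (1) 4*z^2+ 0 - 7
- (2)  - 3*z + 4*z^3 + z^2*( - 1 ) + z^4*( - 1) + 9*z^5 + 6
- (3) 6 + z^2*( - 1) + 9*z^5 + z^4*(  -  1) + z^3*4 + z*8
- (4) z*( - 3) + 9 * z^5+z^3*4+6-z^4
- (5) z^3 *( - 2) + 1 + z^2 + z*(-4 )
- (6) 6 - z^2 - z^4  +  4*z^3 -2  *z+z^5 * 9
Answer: 2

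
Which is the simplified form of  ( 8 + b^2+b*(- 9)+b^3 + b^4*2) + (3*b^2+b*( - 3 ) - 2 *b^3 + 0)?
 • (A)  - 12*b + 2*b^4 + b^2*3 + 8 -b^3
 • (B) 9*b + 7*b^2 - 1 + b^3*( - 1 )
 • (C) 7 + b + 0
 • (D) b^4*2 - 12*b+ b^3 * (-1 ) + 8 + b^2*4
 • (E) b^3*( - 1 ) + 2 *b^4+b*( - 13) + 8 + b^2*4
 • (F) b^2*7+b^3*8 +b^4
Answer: D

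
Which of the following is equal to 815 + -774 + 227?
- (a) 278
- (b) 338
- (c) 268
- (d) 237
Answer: c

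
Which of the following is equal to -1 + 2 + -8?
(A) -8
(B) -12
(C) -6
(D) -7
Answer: D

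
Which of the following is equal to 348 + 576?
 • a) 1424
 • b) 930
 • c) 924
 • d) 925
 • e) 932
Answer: c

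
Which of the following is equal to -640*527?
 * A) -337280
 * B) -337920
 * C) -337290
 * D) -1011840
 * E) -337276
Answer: A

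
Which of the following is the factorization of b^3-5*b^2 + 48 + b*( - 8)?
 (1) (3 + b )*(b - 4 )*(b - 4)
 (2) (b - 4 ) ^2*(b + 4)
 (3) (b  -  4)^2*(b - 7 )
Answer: 1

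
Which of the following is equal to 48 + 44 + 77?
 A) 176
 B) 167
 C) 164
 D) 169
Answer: D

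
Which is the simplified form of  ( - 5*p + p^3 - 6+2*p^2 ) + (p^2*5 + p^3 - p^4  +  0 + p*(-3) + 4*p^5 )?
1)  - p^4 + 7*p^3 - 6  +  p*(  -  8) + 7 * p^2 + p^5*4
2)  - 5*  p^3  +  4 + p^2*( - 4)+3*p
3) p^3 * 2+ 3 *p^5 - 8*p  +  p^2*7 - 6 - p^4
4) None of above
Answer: 4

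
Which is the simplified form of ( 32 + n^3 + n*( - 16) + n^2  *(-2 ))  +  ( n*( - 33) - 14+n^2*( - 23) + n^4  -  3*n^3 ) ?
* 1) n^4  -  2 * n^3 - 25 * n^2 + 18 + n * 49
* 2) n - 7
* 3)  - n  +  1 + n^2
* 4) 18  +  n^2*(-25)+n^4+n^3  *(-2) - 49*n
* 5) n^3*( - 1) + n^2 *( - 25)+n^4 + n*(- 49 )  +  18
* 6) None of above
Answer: 4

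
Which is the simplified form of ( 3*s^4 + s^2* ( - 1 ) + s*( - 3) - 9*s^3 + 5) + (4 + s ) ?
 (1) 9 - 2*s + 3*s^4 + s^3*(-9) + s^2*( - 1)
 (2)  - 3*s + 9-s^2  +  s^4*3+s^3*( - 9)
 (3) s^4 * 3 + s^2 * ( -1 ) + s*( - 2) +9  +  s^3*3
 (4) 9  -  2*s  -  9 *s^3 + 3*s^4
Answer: 1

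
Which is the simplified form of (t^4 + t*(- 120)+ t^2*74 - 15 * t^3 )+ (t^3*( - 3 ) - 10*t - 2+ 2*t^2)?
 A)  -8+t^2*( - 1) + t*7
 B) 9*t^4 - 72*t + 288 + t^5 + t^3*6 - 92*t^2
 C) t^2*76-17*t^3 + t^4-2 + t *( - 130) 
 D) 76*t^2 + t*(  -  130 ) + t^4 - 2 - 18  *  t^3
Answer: D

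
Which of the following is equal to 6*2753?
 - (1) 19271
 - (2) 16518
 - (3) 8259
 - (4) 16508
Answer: 2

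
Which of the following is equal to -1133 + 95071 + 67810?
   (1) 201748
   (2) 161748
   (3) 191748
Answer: 2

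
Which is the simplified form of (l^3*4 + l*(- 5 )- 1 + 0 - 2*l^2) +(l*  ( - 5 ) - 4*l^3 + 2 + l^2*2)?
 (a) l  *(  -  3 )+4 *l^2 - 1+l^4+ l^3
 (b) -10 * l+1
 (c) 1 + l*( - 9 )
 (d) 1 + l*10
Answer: b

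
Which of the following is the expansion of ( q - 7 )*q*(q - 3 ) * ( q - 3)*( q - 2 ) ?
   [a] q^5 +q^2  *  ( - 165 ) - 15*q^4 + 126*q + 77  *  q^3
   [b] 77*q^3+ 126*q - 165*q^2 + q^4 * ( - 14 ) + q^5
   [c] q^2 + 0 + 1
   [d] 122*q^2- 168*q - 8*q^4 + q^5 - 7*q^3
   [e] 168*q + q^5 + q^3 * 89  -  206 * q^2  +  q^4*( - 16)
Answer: a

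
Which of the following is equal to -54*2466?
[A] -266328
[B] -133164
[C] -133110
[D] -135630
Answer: B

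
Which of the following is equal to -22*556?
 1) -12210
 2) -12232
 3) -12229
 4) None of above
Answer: 2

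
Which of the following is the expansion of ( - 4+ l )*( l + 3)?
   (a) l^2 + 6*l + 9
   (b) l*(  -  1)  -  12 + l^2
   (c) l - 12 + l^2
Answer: b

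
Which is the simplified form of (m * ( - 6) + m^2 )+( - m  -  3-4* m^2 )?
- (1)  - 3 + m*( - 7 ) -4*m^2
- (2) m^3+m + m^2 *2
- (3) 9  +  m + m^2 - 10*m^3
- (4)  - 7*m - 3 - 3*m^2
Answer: 4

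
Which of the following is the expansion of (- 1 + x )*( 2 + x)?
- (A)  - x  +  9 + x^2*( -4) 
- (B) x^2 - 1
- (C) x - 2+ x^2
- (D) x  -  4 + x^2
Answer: C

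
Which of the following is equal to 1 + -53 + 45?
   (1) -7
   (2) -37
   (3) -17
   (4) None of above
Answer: 1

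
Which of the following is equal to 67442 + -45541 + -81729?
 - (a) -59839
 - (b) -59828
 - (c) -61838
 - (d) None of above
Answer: b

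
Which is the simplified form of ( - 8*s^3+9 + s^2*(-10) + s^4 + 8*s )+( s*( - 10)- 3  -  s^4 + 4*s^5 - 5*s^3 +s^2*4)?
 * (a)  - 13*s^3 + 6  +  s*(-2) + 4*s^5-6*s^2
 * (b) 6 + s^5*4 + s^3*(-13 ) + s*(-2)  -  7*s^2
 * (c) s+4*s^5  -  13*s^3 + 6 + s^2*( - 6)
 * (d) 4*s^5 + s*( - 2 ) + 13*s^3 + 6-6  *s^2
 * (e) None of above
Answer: a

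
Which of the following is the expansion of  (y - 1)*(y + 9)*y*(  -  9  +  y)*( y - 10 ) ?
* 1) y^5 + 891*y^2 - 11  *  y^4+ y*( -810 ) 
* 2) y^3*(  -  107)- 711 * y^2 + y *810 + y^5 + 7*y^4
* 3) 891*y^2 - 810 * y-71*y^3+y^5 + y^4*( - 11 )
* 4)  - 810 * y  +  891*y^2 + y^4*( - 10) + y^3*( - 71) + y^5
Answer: 3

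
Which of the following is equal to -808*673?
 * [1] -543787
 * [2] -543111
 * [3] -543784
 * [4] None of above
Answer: 3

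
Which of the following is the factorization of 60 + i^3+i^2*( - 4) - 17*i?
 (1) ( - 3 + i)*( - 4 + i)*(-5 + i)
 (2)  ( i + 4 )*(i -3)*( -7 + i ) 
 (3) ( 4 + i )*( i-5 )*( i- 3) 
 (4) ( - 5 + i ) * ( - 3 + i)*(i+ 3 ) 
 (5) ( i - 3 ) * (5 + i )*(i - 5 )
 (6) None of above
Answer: 3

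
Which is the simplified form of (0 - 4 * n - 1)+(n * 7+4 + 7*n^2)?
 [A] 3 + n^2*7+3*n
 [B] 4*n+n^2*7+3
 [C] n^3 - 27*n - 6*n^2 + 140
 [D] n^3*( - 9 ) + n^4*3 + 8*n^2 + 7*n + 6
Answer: A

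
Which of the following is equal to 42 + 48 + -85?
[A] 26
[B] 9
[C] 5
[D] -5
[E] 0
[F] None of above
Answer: C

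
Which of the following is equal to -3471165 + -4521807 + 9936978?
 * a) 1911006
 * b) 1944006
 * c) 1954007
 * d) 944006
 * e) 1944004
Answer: b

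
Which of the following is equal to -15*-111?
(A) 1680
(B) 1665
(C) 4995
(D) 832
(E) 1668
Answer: B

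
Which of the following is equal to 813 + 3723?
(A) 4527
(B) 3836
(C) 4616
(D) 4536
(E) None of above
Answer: D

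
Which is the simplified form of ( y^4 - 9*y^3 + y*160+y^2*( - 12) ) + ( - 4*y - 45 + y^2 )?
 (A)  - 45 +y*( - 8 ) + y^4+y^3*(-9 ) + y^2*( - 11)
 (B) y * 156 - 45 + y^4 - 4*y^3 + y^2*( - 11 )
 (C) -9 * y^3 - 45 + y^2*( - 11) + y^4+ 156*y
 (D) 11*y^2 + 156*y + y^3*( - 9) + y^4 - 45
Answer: C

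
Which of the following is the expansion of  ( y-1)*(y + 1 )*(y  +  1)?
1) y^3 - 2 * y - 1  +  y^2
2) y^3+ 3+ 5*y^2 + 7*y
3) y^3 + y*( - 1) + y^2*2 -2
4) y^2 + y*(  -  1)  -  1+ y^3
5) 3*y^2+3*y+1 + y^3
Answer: 4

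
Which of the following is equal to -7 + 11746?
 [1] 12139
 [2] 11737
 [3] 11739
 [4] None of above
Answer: 3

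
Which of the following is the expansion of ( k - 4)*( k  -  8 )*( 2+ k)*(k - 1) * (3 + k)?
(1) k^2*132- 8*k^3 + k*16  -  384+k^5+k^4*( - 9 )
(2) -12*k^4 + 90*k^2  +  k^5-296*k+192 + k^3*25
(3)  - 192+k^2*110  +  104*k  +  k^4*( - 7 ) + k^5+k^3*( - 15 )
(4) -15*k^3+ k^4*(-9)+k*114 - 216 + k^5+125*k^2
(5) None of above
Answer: 5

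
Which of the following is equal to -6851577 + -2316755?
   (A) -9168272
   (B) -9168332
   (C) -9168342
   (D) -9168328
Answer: B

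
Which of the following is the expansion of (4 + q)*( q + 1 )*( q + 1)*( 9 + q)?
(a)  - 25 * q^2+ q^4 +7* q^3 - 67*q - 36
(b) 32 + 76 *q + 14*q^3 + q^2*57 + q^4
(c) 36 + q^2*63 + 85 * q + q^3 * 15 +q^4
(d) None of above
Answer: c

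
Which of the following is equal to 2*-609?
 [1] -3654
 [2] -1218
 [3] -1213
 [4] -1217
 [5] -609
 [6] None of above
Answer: 2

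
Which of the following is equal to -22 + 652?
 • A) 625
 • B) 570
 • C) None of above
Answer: C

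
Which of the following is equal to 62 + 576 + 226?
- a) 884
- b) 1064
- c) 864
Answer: c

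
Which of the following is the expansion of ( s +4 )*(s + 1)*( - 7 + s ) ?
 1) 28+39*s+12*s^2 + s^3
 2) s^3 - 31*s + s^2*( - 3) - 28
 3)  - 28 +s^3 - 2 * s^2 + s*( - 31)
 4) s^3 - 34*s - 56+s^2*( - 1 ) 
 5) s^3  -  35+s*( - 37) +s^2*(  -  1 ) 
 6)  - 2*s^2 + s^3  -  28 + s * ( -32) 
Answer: 3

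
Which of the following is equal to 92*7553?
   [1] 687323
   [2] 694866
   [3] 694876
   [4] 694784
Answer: 3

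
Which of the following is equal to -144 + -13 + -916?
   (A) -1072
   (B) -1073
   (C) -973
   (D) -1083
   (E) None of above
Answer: B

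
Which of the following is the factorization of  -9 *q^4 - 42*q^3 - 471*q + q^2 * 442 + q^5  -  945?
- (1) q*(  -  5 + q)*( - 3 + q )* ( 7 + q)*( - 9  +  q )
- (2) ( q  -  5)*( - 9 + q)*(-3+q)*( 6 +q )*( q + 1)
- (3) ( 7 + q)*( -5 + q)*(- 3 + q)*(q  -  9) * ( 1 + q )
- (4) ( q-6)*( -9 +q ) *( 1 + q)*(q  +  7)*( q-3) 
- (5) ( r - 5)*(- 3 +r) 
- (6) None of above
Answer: 3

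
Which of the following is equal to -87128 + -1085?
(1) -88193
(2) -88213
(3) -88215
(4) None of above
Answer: 2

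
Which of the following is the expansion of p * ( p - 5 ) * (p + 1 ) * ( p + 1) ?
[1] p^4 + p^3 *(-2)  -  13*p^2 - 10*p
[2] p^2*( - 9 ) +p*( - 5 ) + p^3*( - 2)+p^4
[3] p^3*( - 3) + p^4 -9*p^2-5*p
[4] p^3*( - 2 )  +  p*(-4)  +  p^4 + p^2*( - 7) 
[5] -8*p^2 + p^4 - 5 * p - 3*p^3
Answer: 3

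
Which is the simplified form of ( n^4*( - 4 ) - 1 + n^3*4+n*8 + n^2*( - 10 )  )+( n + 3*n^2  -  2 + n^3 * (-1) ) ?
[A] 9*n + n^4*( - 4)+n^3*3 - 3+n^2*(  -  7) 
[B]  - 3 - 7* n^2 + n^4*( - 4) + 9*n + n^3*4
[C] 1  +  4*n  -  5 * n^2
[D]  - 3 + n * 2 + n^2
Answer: A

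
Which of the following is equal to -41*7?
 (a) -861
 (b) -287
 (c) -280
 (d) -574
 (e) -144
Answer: b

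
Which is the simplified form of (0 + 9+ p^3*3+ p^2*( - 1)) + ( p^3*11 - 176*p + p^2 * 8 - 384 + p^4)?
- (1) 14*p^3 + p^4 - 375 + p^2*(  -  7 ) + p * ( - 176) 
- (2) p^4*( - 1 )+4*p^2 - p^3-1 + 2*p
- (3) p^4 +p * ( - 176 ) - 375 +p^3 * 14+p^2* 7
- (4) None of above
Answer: 3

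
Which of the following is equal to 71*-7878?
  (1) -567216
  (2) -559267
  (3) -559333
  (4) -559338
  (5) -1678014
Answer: 4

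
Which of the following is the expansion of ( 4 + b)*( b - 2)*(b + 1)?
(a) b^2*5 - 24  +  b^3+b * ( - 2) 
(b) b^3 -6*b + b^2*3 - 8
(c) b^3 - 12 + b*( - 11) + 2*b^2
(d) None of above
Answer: b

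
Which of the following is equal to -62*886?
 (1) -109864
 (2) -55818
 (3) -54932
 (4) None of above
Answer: 3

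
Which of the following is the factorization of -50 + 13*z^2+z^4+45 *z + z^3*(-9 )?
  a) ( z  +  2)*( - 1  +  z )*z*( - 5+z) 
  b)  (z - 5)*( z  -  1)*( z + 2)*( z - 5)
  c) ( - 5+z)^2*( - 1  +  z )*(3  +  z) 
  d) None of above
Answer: b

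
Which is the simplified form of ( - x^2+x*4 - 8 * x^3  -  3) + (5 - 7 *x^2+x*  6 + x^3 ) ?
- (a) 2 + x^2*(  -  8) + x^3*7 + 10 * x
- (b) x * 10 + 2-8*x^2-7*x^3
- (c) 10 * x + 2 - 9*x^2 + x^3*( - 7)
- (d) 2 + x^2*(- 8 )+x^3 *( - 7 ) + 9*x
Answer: b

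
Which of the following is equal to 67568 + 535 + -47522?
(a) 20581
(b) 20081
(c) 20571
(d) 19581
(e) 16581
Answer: a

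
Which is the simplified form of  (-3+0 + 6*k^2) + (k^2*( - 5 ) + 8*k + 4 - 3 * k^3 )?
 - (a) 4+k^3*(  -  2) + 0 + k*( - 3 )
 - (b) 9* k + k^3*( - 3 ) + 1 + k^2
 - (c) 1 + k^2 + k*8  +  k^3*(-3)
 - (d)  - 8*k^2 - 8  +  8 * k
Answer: c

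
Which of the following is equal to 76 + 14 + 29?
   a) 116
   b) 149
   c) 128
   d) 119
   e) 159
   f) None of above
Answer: d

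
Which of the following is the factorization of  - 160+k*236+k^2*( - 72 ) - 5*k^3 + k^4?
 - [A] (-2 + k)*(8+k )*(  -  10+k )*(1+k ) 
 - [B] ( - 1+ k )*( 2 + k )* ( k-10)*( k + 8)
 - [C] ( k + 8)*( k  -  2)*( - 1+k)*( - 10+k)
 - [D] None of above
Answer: C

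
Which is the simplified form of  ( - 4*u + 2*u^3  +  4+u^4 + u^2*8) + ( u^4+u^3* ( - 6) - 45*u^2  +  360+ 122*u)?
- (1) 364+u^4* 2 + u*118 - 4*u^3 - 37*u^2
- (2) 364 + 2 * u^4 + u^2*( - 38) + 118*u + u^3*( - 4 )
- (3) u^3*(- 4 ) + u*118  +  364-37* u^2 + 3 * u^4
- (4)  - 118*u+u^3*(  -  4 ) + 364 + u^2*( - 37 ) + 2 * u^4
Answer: 1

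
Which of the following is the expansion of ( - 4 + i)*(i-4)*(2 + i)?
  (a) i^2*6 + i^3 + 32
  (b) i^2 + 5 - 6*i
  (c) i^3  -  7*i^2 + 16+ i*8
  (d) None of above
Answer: d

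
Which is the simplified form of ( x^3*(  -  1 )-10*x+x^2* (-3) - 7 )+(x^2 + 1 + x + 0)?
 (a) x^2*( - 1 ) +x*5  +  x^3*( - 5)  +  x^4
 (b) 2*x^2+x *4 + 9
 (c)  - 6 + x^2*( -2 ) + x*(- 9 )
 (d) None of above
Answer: d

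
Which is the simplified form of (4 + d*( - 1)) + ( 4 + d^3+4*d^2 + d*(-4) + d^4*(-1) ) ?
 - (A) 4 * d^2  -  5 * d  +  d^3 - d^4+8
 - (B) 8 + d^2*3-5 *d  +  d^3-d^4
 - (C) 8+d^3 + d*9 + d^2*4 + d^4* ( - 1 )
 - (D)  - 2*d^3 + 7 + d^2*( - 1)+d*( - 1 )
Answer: A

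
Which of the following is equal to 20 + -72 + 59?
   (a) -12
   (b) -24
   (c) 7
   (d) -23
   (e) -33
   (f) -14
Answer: c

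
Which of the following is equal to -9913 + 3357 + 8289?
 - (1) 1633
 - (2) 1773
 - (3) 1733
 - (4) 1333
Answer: 3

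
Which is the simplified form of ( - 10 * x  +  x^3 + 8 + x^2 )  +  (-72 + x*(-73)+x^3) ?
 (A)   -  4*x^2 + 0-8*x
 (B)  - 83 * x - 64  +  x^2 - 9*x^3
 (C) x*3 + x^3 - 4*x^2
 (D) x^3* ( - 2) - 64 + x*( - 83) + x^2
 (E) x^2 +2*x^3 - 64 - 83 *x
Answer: E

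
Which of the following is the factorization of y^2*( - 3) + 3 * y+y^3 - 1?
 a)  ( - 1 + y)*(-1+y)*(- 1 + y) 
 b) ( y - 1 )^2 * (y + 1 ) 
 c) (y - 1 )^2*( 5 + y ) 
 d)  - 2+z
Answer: a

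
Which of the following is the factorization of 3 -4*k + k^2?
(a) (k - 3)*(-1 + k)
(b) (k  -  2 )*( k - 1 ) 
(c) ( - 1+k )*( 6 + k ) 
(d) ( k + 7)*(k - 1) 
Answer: a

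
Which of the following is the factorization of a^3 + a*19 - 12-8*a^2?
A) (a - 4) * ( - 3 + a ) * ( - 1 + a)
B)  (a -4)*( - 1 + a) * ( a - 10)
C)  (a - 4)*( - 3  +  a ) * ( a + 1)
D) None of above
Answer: A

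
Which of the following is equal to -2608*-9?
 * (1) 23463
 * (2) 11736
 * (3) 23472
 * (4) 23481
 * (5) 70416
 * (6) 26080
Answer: 3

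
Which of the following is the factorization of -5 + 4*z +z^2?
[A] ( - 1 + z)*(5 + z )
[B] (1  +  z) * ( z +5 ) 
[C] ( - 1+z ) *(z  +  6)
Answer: A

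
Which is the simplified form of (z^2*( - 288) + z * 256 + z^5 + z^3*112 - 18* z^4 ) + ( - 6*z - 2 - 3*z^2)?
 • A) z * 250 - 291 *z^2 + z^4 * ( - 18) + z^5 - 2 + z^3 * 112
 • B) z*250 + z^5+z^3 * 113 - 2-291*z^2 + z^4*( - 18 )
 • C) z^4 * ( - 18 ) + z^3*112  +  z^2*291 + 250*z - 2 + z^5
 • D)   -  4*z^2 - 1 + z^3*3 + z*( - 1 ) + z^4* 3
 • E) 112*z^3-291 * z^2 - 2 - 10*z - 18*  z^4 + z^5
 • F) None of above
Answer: A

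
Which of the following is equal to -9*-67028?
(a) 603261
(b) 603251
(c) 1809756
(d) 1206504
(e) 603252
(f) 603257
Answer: e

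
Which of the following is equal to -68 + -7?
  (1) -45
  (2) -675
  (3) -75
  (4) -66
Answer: 3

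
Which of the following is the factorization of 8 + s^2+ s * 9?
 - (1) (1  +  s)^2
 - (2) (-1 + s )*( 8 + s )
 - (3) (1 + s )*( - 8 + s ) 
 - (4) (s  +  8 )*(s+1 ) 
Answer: 4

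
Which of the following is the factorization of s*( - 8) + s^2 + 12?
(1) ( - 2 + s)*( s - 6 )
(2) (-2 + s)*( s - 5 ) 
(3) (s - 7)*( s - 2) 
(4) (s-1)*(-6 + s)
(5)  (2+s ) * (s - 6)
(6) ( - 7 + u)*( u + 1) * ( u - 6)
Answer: 1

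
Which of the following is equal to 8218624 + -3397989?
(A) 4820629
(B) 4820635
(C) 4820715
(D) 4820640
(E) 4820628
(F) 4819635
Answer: B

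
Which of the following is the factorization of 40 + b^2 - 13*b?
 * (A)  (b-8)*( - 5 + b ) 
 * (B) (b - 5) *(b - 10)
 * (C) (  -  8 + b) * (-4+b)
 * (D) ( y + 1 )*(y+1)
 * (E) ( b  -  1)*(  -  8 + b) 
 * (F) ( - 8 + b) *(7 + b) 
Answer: A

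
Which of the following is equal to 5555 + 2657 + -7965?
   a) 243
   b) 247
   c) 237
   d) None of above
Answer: b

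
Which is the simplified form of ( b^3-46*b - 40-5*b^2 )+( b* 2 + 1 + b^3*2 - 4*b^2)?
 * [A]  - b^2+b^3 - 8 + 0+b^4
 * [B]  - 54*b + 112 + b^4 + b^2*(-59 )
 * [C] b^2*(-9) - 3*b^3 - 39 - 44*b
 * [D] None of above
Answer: D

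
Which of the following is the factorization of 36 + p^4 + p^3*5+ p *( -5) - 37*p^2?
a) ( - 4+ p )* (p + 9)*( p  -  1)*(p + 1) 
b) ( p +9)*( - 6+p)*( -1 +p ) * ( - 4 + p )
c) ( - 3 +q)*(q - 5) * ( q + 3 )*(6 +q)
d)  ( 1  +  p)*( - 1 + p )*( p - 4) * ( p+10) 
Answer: a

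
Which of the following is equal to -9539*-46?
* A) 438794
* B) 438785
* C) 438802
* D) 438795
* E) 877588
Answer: A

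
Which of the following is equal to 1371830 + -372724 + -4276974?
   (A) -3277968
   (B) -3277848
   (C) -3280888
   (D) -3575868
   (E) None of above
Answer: E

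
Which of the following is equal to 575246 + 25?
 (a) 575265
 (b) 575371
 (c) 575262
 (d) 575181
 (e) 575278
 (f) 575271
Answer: f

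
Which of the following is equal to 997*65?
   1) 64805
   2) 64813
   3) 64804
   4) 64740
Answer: 1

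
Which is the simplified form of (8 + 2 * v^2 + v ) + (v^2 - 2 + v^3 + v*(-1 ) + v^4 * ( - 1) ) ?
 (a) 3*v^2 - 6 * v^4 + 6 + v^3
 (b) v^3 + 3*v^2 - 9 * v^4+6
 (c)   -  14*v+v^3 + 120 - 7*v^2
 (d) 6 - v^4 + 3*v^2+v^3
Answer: d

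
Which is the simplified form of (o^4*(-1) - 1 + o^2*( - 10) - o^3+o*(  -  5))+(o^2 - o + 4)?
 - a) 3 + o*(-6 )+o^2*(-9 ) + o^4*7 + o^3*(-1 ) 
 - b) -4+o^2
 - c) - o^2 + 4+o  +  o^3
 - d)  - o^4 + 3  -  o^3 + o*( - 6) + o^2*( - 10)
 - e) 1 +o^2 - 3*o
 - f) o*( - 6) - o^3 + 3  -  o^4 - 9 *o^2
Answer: f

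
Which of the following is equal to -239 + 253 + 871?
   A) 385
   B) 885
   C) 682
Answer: B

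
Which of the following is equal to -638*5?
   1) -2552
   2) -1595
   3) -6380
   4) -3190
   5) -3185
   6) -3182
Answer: 4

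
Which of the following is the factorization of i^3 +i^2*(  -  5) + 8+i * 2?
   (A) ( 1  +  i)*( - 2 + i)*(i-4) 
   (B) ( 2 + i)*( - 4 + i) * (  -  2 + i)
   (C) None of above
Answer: A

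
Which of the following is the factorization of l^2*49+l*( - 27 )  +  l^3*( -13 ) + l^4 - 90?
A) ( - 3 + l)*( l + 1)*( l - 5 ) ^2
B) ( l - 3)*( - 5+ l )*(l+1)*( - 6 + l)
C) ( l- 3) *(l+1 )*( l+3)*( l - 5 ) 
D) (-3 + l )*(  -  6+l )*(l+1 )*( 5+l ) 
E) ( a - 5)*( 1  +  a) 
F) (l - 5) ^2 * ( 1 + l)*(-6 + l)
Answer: B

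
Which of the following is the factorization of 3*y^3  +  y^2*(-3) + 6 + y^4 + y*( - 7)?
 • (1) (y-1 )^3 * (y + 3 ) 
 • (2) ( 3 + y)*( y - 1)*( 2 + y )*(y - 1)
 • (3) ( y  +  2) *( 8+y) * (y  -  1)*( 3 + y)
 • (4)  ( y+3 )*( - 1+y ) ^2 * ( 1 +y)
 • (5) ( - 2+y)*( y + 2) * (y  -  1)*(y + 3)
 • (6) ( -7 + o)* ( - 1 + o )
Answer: 2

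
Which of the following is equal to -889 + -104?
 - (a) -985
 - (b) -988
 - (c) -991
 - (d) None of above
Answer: d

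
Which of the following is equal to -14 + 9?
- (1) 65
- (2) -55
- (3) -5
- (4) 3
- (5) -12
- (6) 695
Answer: 3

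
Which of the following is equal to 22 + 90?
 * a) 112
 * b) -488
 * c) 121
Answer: a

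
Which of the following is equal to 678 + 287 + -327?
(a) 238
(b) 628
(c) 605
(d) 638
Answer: d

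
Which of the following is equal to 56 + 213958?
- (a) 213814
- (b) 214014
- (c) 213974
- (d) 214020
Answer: b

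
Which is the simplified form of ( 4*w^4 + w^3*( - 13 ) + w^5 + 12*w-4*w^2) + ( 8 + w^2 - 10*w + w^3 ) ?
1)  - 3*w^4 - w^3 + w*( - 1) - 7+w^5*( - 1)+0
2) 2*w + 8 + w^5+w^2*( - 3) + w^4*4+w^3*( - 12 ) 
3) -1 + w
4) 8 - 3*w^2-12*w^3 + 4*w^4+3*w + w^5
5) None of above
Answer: 2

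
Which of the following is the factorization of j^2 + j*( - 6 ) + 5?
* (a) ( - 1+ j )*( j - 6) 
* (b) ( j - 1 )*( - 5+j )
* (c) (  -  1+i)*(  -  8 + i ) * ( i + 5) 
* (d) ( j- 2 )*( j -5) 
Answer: b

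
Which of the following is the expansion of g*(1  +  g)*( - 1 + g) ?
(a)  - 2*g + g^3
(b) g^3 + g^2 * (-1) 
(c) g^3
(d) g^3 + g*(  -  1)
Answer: d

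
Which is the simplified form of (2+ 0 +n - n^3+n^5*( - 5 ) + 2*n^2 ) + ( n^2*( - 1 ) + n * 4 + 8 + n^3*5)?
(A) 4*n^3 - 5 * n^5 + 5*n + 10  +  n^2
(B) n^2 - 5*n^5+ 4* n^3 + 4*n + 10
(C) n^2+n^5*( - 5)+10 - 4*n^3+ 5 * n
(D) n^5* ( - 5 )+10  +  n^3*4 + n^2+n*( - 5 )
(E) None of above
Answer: A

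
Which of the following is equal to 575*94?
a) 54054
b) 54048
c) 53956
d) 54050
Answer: d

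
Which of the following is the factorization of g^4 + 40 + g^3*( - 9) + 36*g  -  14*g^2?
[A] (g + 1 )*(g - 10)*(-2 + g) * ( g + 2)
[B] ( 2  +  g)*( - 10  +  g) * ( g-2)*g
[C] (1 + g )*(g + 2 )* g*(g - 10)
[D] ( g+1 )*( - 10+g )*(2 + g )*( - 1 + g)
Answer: A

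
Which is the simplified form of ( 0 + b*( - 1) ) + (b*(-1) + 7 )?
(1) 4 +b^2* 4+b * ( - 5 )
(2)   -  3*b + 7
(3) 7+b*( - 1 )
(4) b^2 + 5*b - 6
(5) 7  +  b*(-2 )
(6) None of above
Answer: 5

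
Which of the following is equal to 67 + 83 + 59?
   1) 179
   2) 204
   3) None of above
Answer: 3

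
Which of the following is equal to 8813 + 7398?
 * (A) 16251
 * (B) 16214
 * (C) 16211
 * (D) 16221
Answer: C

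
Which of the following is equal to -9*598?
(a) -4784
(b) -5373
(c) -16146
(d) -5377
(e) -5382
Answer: e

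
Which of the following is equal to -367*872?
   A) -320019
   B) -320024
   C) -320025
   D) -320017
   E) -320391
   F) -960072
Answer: B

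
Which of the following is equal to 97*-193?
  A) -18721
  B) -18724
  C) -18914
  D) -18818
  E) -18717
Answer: A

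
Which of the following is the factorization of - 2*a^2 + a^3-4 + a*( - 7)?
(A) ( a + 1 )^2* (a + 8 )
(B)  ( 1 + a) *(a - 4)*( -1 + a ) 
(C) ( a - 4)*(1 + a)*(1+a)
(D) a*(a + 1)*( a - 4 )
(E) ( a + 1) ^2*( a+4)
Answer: C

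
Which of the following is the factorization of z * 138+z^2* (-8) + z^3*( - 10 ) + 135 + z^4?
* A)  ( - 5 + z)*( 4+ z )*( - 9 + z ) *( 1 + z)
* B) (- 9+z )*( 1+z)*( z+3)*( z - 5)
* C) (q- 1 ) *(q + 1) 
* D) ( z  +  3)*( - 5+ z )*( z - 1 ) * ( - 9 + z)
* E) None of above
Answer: B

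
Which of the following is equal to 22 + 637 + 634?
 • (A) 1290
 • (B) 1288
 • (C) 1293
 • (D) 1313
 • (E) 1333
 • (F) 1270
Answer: C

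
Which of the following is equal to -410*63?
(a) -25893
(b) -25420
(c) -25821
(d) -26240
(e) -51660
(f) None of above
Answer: f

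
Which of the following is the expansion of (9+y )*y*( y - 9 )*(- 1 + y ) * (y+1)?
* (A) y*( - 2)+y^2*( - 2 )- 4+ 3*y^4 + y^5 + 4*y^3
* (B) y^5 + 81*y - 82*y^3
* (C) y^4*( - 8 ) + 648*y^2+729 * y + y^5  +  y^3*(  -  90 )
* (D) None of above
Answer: B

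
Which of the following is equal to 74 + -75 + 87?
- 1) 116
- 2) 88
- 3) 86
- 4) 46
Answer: 3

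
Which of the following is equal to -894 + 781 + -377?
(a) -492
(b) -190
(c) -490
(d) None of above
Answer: c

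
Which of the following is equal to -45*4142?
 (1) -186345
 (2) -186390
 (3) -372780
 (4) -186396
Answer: 2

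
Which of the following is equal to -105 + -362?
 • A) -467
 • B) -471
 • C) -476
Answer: A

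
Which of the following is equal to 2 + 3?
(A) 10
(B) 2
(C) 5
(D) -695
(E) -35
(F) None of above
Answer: C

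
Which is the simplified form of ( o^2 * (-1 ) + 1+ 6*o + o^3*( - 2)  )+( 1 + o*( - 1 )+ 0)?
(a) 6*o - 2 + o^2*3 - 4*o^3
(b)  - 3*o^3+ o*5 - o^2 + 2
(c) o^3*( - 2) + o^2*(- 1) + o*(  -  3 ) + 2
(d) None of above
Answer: d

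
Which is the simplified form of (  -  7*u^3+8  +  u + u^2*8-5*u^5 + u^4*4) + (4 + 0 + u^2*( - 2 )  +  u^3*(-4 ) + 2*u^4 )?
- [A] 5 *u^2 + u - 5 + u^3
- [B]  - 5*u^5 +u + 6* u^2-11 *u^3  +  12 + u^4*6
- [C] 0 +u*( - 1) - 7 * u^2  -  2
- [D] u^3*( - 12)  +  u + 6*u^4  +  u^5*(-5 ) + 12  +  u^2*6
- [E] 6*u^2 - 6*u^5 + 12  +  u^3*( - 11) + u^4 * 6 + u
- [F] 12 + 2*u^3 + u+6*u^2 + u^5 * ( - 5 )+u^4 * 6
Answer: B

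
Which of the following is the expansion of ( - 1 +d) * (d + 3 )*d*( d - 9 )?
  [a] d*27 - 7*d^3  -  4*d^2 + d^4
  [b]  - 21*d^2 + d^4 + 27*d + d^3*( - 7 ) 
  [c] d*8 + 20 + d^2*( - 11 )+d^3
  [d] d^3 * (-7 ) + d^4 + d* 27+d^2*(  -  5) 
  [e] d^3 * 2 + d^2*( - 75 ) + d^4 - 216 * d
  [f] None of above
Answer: b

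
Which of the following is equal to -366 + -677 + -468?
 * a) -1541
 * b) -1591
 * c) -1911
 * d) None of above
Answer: d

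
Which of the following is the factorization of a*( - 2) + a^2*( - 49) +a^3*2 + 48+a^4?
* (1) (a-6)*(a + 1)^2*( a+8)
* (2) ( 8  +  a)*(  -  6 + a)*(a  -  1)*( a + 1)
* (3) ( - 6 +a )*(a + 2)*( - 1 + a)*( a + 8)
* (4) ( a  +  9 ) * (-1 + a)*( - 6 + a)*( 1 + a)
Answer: 2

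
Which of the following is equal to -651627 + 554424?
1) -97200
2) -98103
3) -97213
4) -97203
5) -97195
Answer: 4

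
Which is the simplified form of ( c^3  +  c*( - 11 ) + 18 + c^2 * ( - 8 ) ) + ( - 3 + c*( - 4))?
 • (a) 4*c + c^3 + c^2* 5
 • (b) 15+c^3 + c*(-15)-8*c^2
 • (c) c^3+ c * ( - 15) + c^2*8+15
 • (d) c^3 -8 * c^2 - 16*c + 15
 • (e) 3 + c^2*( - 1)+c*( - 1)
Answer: b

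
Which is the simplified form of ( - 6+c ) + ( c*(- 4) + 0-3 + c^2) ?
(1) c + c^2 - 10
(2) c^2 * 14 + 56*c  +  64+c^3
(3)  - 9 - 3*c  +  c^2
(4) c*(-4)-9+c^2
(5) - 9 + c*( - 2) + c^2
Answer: 3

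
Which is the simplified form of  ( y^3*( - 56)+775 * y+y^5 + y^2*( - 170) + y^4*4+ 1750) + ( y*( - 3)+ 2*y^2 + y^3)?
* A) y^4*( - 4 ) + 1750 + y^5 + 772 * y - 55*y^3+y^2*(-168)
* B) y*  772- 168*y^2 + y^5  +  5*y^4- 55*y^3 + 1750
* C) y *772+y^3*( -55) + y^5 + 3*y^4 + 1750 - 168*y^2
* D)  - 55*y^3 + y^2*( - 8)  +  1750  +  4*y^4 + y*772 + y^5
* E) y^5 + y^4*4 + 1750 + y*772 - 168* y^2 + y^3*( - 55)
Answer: E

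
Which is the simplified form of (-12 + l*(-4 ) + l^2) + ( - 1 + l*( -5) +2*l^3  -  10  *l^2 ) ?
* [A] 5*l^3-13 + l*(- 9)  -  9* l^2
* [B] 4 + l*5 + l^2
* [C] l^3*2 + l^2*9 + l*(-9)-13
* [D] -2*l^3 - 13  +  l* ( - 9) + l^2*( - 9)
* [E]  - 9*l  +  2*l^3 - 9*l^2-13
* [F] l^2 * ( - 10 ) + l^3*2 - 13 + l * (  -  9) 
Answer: E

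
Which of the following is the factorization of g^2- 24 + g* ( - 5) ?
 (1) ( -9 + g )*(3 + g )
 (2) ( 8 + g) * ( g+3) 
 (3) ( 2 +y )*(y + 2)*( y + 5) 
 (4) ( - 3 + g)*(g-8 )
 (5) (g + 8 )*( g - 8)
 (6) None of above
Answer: 6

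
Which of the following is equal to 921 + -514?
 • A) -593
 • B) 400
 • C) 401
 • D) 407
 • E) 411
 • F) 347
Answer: D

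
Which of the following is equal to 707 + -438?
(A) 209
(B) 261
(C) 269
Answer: C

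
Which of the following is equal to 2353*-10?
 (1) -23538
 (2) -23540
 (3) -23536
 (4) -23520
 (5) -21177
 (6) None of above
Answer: 6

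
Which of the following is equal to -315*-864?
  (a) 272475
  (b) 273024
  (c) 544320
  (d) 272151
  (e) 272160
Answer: e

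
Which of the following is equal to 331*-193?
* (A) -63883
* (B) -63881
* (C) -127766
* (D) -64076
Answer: A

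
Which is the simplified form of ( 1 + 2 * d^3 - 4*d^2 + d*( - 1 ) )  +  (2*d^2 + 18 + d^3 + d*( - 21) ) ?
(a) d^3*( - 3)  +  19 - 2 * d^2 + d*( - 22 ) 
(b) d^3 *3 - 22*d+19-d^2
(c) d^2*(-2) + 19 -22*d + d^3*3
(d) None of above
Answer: c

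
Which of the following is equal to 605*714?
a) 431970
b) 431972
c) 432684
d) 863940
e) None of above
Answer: a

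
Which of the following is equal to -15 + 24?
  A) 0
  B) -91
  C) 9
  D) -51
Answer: C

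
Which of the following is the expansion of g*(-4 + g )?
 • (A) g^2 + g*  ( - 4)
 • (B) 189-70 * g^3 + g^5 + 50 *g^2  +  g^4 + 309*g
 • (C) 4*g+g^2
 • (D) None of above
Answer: A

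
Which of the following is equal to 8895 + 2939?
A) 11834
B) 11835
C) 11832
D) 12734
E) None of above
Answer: A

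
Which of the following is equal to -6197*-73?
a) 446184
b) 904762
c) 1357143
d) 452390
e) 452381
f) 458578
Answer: e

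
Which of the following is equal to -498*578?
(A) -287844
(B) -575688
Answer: A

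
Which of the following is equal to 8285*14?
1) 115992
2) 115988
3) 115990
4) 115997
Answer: 3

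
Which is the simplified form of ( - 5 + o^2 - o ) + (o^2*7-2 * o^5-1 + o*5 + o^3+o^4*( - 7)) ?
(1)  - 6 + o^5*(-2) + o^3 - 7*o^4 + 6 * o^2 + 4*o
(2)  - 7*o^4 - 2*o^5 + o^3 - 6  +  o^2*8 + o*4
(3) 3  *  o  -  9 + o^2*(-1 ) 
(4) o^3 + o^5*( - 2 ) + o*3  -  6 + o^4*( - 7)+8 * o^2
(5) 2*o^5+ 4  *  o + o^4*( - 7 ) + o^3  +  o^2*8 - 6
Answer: 2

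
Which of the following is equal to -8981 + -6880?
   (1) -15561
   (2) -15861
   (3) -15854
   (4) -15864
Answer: 2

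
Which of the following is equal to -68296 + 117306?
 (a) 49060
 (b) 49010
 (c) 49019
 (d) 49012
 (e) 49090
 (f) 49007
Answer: b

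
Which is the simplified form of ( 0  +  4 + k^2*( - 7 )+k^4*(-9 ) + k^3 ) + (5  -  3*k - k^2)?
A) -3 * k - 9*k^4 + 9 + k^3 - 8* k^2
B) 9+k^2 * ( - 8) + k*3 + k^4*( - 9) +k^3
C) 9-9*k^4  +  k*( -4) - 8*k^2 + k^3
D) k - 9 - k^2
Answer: A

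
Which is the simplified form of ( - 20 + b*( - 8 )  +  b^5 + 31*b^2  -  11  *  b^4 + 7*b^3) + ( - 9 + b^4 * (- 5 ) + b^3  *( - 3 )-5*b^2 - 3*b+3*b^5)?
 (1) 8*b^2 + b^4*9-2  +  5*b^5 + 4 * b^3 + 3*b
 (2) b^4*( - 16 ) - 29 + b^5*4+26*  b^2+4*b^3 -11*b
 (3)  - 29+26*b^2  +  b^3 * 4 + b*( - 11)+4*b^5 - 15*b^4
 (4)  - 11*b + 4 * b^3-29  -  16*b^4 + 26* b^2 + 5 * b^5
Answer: 2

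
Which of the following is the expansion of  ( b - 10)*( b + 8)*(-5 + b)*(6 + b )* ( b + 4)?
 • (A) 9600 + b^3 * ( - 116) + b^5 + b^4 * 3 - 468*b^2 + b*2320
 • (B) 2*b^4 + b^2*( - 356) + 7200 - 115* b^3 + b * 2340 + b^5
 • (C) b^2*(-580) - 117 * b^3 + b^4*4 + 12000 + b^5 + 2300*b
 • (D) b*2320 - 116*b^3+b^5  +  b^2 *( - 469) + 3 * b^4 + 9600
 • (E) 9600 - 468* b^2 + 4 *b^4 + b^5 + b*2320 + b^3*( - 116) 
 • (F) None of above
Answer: A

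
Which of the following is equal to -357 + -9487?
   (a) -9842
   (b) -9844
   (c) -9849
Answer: b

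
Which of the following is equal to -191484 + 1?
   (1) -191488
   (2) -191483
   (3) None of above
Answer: 2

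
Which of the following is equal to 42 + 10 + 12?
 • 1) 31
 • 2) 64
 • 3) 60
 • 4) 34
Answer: 2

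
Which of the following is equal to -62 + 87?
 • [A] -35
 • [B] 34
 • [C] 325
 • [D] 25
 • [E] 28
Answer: D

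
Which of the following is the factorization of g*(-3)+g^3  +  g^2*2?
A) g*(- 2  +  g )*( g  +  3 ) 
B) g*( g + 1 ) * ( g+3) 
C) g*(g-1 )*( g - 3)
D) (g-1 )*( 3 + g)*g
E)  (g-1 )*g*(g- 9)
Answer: D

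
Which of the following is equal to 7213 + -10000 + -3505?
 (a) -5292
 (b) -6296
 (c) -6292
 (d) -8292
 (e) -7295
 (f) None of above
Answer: c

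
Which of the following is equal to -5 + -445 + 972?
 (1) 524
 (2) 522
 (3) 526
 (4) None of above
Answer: 2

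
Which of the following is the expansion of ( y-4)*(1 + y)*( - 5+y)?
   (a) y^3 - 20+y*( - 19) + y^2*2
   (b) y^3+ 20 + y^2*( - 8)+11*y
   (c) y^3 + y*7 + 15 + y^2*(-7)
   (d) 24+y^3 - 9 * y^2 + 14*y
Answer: b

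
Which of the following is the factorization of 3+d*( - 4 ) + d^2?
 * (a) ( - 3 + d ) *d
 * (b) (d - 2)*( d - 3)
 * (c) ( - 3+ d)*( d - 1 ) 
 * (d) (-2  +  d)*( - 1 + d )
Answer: c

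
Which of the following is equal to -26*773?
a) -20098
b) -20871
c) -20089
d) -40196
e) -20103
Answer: a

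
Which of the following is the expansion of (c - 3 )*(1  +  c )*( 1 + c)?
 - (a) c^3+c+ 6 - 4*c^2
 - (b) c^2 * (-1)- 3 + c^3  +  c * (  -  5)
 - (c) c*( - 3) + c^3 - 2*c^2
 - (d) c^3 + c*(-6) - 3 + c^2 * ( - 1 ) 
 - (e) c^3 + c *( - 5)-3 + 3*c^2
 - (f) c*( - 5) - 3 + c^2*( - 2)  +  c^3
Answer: b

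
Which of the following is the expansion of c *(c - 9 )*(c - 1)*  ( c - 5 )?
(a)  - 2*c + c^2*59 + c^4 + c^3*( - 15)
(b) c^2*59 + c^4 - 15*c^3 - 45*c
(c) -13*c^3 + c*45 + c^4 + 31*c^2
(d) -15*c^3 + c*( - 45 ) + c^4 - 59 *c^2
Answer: b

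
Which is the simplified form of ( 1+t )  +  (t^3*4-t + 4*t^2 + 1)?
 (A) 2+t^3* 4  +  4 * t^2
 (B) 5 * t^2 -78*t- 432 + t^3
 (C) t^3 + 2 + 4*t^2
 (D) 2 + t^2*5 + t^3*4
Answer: A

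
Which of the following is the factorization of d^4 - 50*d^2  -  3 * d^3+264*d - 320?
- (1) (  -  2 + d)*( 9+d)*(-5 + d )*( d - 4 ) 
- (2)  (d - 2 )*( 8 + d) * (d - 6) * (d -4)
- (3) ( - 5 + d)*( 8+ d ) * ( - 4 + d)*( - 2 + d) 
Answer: 3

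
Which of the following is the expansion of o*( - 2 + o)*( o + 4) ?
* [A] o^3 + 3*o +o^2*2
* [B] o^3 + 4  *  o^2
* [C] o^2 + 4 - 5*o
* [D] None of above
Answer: D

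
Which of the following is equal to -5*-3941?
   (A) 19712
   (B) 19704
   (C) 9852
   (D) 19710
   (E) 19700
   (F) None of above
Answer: F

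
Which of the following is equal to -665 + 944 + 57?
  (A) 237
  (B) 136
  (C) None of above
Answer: C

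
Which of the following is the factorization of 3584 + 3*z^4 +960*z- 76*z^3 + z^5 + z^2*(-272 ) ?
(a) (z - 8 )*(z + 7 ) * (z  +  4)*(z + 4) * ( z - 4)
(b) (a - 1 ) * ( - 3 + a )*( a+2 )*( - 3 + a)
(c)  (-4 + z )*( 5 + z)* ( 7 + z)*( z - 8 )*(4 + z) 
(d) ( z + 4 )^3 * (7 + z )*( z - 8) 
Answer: a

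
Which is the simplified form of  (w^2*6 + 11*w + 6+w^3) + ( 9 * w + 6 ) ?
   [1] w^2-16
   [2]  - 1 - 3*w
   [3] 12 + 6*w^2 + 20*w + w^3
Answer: 3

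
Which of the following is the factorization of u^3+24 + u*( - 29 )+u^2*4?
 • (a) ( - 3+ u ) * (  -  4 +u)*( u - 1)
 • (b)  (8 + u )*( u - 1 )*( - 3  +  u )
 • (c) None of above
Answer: b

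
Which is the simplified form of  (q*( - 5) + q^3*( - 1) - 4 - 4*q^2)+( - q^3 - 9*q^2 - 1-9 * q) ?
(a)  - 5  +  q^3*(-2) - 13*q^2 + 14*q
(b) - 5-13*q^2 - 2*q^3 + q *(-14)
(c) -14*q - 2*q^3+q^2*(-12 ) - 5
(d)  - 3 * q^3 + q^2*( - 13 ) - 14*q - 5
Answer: b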